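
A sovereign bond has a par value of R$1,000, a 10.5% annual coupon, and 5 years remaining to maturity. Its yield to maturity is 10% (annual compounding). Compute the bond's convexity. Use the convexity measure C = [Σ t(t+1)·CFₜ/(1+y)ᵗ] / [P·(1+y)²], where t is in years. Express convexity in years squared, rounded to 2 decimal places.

With y = 0.1:
  t   CF        PV=CF/(1+0.1)^t    t·PV        t(t+1)·PV
  1       105.00        95.4545        95.4545         190.9091
  2       105.00        86.7769       173.5537         520.6612
  3       105.00        78.8881       236.6642         946.6566
  4       105.00        71.7164       286.8657       1,434.3283
  5     1,105.00       686.1181     3,430.5903      20,583.5419
  Σ                  1,018.9539     4,223.1284      23,676.0970
P = 1,018.9539.
Convexity = Σ t(t+1)·PV / [P·(1+y)²] = 23,676.0970 / (1,018.9539 × 1.210000) = 19.20305.

19.20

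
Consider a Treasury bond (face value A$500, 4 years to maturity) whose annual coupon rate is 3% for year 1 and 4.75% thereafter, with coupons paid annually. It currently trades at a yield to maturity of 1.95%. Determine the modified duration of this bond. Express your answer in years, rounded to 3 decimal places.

Periodic yield y = 0.0195. First find Macaulay duration:
  t   CF        PV=CF/(1+0.0195)^t    t·PV
  1        15.00        14.7131        14.7131
  2        23.75        22.8502        45.7003
  3        23.75        22.4131        67.2393
  4       523.75       484.8140     1,939.2558
  Σ                    544.7903     2,066.9085
P = 544.7903; Macaulay duration = 2,066.9085 / 544.7903 = 3.79395 years.
Modified duration = D_Mac / (1 + y) = 3.79395 / 1.0195 = 3.72139 years.

3.721 years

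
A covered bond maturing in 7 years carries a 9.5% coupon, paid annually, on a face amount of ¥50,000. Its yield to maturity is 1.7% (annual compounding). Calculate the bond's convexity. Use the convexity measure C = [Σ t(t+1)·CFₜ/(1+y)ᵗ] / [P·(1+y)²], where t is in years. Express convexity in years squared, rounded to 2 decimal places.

41.16

With y = 0.017:
  t   CF        PV=CF/(1+0.017)^t    t·PV        t(t+1)·PV
  1     4,750.00     4,670.5998     4,670.5998       9,341.1996
  2     4,750.00     4,592.5268     9,185.0537      27,555.1611
  3     4,750.00     4,515.7589    13,547.2768      54,189.1073
  4     4,750.00     4,440.2743    17,761.0971      88,805.4856
  5     4,750.00     4,366.0514    21,830.2570     130,981.5422
  6     4,750.00     4,293.0692    25,758.4154     180,308.9077
  7    54,750.00    48,656.1177   340,592.8237   2,724,742.5892
  Σ                 75,534.3982   433,345.5235   3,215,923.9929
P = 75,534.3982.
Convexity = Σ t(t+1)·PV / [P·(1+y)²] = 3,215,923.9929 / (75,534.3982 × 1.034289) = 41.16414.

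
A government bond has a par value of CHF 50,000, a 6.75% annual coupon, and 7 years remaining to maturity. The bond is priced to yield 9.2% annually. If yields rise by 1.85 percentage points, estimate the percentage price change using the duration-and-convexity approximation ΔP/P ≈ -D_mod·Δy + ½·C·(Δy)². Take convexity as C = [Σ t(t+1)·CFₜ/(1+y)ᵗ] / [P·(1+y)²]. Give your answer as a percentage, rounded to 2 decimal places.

With y = 0.092:
  t   CF        PV=CF/(1+0.092)^t    t·PV        t(t+1)·PV
  1     3,375.00     3,090.6593     3,090.6593       6,181.3187
  2     3,375.00     2,830.2741     5,660.5482      16,981.6447
  3     3,375.00     2,591.8261     7,775.4784      31,101.9134
  4     3,375.00     2,373.4671     9,493.8686      47,469.3428
  5     3,375.00     2,173.5047    10,867.5235      65,205.1413
  6     3,375.00     1,990.3889    11,942.3336      83,596.3349
  7    53,375.00    28,825.6706   201,779.6942   1,614,237.5534
  Σ                 43,875.7910   250,610.1058   1,864,773.2493
P = 43,875.7910; D_Mac = 5.71181 yrs; D_mod = 5.23059 yrs; C = 35.64149.
Duration effect: -5.23059 × (+0.0185) = -0.096766
Convexity effect: 0.5 × 35.64149 × (0.0185)² = +0.0060991
ΔP/P ≈ -0.096766 + 0.0060991 = -0.090667 = -9.0667%.

-9.07%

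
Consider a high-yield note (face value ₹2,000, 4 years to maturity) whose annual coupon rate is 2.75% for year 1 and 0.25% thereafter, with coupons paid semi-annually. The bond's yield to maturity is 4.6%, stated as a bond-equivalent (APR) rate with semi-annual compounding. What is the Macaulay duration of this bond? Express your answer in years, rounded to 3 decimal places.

3.890 years

Periodic yield y = 0.023. Discount each cash flow and weight by its period:
  t   CF        PV=CF/(1+0.023)^t    t·PV
  1        27.50        26.8817        26.8817
  2        27.50        26.2773        52.5547
  3         2.50         2.3351         7.0054
  4         2.50         2.2826         9.1306
  5         2.50         2.2313        11.1566
  6         2.50         2.1812        13.0869
  7         2.50         2.1321        14.9248
  8     2,002.50     1,669.4271    13,355.4167
  Σ                  1,733.7485    13,490.1574
Price P = Σ PV = 1,733.7485.
Macaulay duration = Σ(t·PV) / P = 13,490.1574 / 1,733.7485 = 7.78092 half-year periods.
In years: 7.78092 / 2 = 3.89046 years.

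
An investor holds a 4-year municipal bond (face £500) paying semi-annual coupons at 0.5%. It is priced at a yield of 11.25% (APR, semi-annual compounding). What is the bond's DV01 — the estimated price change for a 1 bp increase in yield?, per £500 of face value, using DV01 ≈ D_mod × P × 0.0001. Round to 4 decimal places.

Periodic yield y = 0.05625.
  t   CF        PV=CF/(1+0.05625)^t    t·PV
  1         1.25         1.1834         1.1834
  2         1.25         1.1204         2.2408
  3         1.25         1.0607         3.1822
  4         1.25         1.0043         4.0170
  5         1.25         0.9508         4.7539
  6         1.25         0.9001         5.4008
  7         1.25         0.8522         5.9654
  8       501.25       323.5345     2,588.2761
  Σ                    330.6065     2,615.0197
P = 330.6065; D_Mac = 7.90977 half-year periods = 3.95488 yrs; D_mod = 3.74427 yrs.
DV01 ≈ 3.74427 × 330.6065 × 0.0001 = 0.123788.

£0.1238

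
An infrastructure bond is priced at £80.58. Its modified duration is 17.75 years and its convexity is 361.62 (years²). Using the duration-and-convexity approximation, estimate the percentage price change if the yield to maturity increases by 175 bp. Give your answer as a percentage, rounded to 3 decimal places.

-25.525%

Duration effect: -D_mod·Δy = -17.75 × (+0.0175) = -0.310625
Convexity effect: ½·C·(Δy)² = 0.5 × 361.62 × (0.0175)² = +0.0553730625
ΔP/P ≈ -0.310625 + 0.0553730625 = -0.2552519375
= -25.52519375%.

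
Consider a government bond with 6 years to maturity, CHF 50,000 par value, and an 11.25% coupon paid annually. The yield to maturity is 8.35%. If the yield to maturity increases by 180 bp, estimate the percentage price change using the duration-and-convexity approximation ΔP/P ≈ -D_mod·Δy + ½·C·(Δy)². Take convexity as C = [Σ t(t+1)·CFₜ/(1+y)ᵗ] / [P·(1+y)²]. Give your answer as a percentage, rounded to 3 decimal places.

-7.483%

With y = 0.0835:
  t   CF        PV=CF/(1+0.0835)^t    t·PV        t(t+1)·PV
  1     5,625.00     5,191.5090     5,191.5090      10,383.0180
  2     5,625.00     4,791.4250     9,582.8500      28,748.5501
  3     5,625.00     4,422.1735    13,266.5206      53,066.0823
  4     5,625.00     4,081.3784    16,325.5137      81,627.5685
  5     5,625.00     3,766.8467    18,834.2336     113,005.4016
  6    55,625.00    34,379.2604   206,275.5627   1,443,928.9387
  Σ                 56,632.5931   269,476.1896   1,730,759.5591
P = 56,632.5931; D_Mac = 4.75832 yrs; D_mod = 4.39162 yrs; C = 26.03230.
Duration effect: -4.39162 × (+0.018) = -0.079049
Convexity effect: 0.5 × 26.03230 × (0.018)² = +0.0042172
ΔP/P ≈ -0.079049 + 0.0042172 = -0.074832 = -7.4832%.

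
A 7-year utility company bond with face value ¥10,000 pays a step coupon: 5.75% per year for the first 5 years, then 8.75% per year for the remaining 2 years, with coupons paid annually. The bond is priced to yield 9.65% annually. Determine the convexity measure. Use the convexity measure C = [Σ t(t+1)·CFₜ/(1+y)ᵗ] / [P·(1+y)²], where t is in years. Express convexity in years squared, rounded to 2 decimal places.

With y = 0.0965:
  t   CF        PV=CF/(1+0.0965)^t    t·PV        t(t+1)·PV
  1       575.00       524.3958       524.3958       1,048.7916
  2       575.00       478.2451       956.4903       2,869.4709
  3       575.00       436.1561     1,308.4683       5,233.8730
  4       575.00       397.7712     1,591.0847       7,955.4234
  5       575.00       362.7644     1,813.8220      10,882.9321
  6       875.00       503.4499     3,020.6992      21,144.8947
  7    10,875.00     5,706.4868    39,945.4073     319,563.2582
  Σ                  8,409.2692    49,160.3676     368,698.6440
P = 8,409.2692.
Convexity = Σ t(t+1)·PV / [P·(1+y)²] = 368,698.6440 / (8,409.2692 × 1.202312) = 36.46666.

36.47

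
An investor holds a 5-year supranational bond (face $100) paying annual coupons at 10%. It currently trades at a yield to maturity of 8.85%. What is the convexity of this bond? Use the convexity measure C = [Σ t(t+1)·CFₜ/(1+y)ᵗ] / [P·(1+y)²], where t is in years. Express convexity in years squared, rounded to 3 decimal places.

19.903

With y = 0.0885:
  t   CF        PV=CF/(1+0.0885)^t    t·PV        t(t+1)·PV
  1        10.00         9.1870         9.1870          18.3739
  2        10.00         8.4400        16.8800          50.6401
  3        10.00         7.7538        23.2614          93.0456
  4        10.00         7.1234        28.4935         142.4677
  5       110.00        71.9864       359.9321       2,159.5923
  Σ                    104.4906       437.7540       2,464.1196
P = 104.4906.
Convexity = Σ t(t+1)·PV / [P·(1+y)²] = 2,464.1196 / (104.4906 × 1.184832) = 19.90343.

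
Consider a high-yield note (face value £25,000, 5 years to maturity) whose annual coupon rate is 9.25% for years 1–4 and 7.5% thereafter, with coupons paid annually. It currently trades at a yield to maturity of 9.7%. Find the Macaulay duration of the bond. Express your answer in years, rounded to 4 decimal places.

Periodic yield y = 0.097. Discount each cash flow and weight by its year:
  t   CF        PV=CF/(1+0.097)^t    t·PV
  1     2,312.50     2,108.0219     2,108.0219
  2     2,312.50     1,921.6243     3,843.2486
  3     2,312.50     1,751.7086     5,255.1258
  4     2,312.50     1,596.8173     6,387.2692
  5    26,875.00    16,916.6878    84,583.4391
  Σ                 24,294.8599   102,177.1046
Price P = Σ PV = 24,294.8599.
Macaulay duration = Σ(t·PV) / P = 102,177.1046 / 24,294.8599 = 4.20571 years.

4.2057 years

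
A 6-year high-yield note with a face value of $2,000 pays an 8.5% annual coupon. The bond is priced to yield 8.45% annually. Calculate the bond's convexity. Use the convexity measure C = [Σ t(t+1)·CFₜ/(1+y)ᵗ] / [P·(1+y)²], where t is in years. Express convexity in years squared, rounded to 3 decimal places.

27.424

With y = 0.0845:
  t   CF        PV=CF/(1+0.0845)^t    t·PV        t(t+1)·PV
  1       170.00       156.7543       156.7543         313.5085
  2       170.00       144.5406       289.0812         867.2435
  3       170.00       133.2785       399.8356       1,599.3426
  4       170.00       122.8940       491.5760       2,457.8801
  5       170.00       113.3186       566.5929       3,399.5575
  6     2,170.00     1,333.7745     8,002.6467      56,018.5272
  Σ                  2,004.5604     9,906.4868      64,656.0594
P = 2,004.5604.
Convexity = Σ t(t+1)·PV / [P·(1+y)²] = 64,656.0594 / (2,004.5604 × 1.176140) = 27.42401.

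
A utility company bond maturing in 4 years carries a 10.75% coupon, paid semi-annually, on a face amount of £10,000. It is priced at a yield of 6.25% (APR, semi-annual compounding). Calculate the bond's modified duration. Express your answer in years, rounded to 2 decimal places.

Periodic yield y = 0.03125. First find Macaulay duration:
  t   CF        PV=CF/(1+0.03125)^t    t·PV
  1       537.50       521.2121       521.2121
  2       537.50       505.4178     1,010.8356
  3       537.50       490.1021     1,470.3064
  4       537.50       475.2505     1,901.0022
  5       537.50       460.8490     2,304.2451
  6       537.50       446.8839     2,681.3033
  7       537.50       433.3420     3,033.3937
  8    10,537.50     8,238.0779    65,904.6233
  Σ                 11,571.1354    78,826.9217
P = 11,571.1354; Macaulay duration = 78,826.9217 / 11,571.1354 = 6.81238 half-year periods = 3.40619 years.
Modified duration = D_Mac / (1 + y) = 3.40619 / 1.03125 = 3.30297 years.

3.30 years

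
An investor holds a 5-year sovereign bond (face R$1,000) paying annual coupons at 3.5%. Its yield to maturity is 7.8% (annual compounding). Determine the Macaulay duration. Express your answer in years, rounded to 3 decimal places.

4.635 years

Periodic yield y = 0.078. Discount each cash flow and weight by its year:
  t   CF        PV=CF/(1+0.078)^t    t·PV
  1        35.00        32.4675        32.4675
  2        35.00        30.1183        60.2366
  3        35.00        27.9391        83.8172
  4        35.00        25.9175       103.6700
  5     1,035.00       710.9623     3,554.8113
  Σ                    827.4046     3,835.0026
Price P = Σ PV = 827.4046.
Macaulay duration = Σ(t·PV) / P = 3,835.0026 / 827.4046 = 4.63498 years.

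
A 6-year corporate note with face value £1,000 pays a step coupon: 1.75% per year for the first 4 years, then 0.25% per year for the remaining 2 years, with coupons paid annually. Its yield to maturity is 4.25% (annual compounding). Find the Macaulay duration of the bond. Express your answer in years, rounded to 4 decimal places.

Periodic yield y = 0.0425. Discount each cash flow and weight by its year:
  t   CF        PV=CF/(1+0.0425)^t    t·PV
  1        17.50        16.7866        16.7866
  2        17.50        16.1022        32.2045
  3        17.50        15.4458        46.3373
  4        17.50        14.8161        59.2644
  5         2.50         2.0303        10.1515
  6     1,002.50       780.9586     4,685.7515
  Σ                    846.1395     4,850.4957
Price P = Σ PV = 846.1395.
Macaulay duration = Σ(t·PV) / P = 4,850.4957 / 846.1395 = 5.73250 years.

5.7325 years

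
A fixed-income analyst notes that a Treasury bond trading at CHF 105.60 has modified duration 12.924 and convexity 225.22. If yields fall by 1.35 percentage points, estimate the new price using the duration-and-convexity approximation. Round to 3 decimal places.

Duration effect: -D_mod·Δy = -12.924 × (-0.0135) = +0.174474
Convexity effect: ½·C·(Δy)² = 0.5 × 225.22 × (-0.0135)² = +0.0205231725
ΔP/P ≈ +0.174474 + 0.0205231725 = +0.1949971725
New price ≈ 105.60 × (1 + 0.1949971725) = 126.191701416.

CHF 126.192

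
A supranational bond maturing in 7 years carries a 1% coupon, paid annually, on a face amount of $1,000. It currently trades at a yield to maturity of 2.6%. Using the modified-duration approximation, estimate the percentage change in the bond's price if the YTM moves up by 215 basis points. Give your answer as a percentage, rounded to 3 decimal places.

-14.211%

Periodic yield y = 0.026. Modified duration first:
  t   CF        PV=CF/(1+0.026)^t    t·PV
  1        10.00         9.7466         9.7466
  2        10.00         9.4996        18.9992
  3        10.00         9.2589        27.7766
  4        10.00         9.0242        36.0970
  5        10.00         8.7956        43.9778
  6        10.00         8.5727        51.4360
  7     1,010.00       843.8978     5,907.2845
  Σ                    898.7953     6,095.3176
P = 898.7953; D_Mac = 6.78165 yrs; D_mod = 6.78165/(1+0.026) = 6.60980 yrs.
ΔP/P ≈ -D_mod · Δy = -6.60980 × (+0.0215) = -0.142111 = -14.2111%.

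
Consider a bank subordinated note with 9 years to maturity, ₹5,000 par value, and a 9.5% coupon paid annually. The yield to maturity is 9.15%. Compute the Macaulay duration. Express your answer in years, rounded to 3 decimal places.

Periodic yield y = 0.0915. Discount each cash flow and weight by its year:
  t   CF        PV=CF/(1+0.0915)^t    t·PV
  1       475.00       435.1809       435.1809
  2       475.00       398.6999       797.3998
  3       475.00       365.2771     1,095.8312
  4       475.00       334.6560     1,338.6241
  5       475.00       306.6019     1,533.0097
  6       475.00       280.8996     1,685.3978
  7       475.00       257.3519     1,801.4635
  8       475.00       235.7782     1,886.2258
  9     5,475.00     2,489.8344    22,408.5096
  Σ                  5,104.2801    32,981.6424
Price P = Σ PV = 5,104.2801.
Macaulay duration = Σ(t·PV) / P = 32,981.6424 / 5,104.2801 = 6.46157 years.

6.462 years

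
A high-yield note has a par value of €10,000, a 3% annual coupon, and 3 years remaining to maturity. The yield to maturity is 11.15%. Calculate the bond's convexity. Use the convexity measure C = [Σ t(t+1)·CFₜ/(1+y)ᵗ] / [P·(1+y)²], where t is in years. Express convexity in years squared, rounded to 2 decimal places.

9.29

With y = 0.1115:
  t   CF        PV=CF/(1+0.1115)^t    t·PV        t(t+1)·PV
  1       300.00       269.9055       269.9055         539.8111
  2       300.00       242.8300       485.6600       1,456.9799
  3    10,300.00     7,500.8214    22,502.4641      90,009.8566
  Σ                  8,013.5569    23,258.0297      92,006.6476
P = 8,013.5569.
Convexity = Σ t(t+1)·PV / [P·(1+y)²] = 92,006.6476 / (8,013.5569 × 1.235432) = 9.29341.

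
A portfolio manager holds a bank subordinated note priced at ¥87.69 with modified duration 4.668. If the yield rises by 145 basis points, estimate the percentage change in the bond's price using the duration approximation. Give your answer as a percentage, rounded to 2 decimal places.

Duration approximation: ΔP/P ≈ -D_mod · Δy = -4.668 × (+0.0145) = -0.067686.
As a percentage: -6.7686%.

-6.77%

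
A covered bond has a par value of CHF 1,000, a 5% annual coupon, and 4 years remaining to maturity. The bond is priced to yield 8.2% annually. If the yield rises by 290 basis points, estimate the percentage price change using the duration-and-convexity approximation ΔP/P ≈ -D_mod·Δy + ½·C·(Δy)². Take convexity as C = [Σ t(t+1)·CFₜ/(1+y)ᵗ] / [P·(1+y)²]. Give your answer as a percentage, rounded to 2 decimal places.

With y = 0.082:
  t   CF        PV=CF/(1+0.082)^t    t·PV        t(t+1)·PV
  1        50.00        46.2107        46.2107          92.4214
  2        50.00        42.7086        85.4172         256.2517
  3        50.00        39.4719       118.4158         473.6630
  4     1,050.00       766.0908     3,064.3633      15,321.8163
  Σ                    894.4821     3,314.4070      16,144.1525
P = 894.4821; D_Mac = 3.70539 yrs; D_mod = 3.42458 yrs; C = 15.41662.
Duration effect: -3.42458 × (+0.029) = -0.099313
Convexity effect: 0.5 × 15.41662 × (0.029)² = +0.0064827
ΔP/P ≈ -0.099313 + 0.0064827 = -0.092830 = -9.2830%.

-9.28%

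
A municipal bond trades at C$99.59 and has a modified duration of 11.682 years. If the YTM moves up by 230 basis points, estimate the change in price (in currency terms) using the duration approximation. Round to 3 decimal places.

-C$26.758

Duration approximation: ΔP/P ≈ -D_mod · Δy = -11.682 × (+0.023) = -0.268686.
ΔP ≈ 99.59 × (-0.268686) = -26.75843874.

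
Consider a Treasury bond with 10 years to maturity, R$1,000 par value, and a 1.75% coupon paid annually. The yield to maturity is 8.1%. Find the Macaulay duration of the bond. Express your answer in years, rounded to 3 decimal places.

Periodic yield y = 0.081. Discount each cash flow and weight by its year:
  t   CF        PV=CF/(1+0.081)^t    t·PV
  1        17.50        16.1887        16.1887
  2        17.50        14.9757        29.9514
  3        17.50        13.8535        41.5606
  4        17.50        12.8155        51.2620
  5        17.50        11.8552        59.2761
  6        17.50        10.9669        65.8014
  7        17.50        10.1451        71.0160
  8        17.50         9.3850        75.0797
  9        17.50         8.6817        78.1357
  10    1,017.50       466.9576     4,669.5763
  Σ                    575.8250     5,157.8479
Price P = Σ PV = 575.8250.
Macaulay duration = Σ(t·PV) / P = 5,157.8479 / 575.8250 = 8.95732 years.

8.957 years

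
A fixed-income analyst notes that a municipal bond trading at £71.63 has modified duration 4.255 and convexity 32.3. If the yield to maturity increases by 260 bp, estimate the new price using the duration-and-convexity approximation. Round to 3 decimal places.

Duration effect: -D_mod·Δy = -4.255 × (+0.026) = -0.110630
Convexity effect: ½·C·(Δy)² = 0.5 × 32.3 × (0.026)² = +0.0109174
ΔP/P ≈ -0.110630 + 0.0109174 = -0.0997126
New price ≈ 71.63 × (1 - 0.0997126) = 64.487586462.

£64.488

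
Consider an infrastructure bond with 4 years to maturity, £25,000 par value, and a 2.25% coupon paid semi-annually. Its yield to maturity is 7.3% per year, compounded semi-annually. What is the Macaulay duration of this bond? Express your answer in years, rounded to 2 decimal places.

Periodic yield y = 0.0365. Discount each cash flow and weight by its period:
  t   CF        PV=CF/(1+0.0365)^t    t·PV
  1       281.25       271.3459       271.3459
  2       281.25       261.7905       523.5810
  3       281.25       252.5717       757.7150
  4       281.25       243.6774       974.7097
  5       281.25       235.0964     1,175.4821
  6       281.25       226.8176     1,360.9054
  7       281.25       218.8303     1,531.8119
  8    25,281.25    18,977.7225   151,821.7800
  Σ                 20,687.8522   158,417.3309
Price P = Σ PV = 20,687.8522.
Macaulay duration = Σ(t·PV) / P = 158,417.3309 / 20,687.8522 = 7.65750 half-year periods.
In years: 7.65750 / 2 = 3.82875 years.

3.83 years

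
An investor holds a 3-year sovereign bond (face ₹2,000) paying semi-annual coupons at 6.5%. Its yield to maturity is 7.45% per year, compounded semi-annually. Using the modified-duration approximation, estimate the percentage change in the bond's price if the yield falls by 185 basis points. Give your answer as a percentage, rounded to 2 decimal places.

Periodic yield y = 0.03725. Modified duration first:
  t   CF        PV=CF/(1+0.03725)^t    t·PV
  1        65.00        62.6657        62.6657
  2        65.00        60.4152       120.8305
  3        65.00        58.2456       174.7368
  4        65.00        56.1539       224.6154
  5        65.00        54.1372       270.6862
  6     2,065.00     1,658.1331     9,948.7987
  Σ                  1,949.7507    10,802.3333
P = 1,949.7507; D_Mac = 5.54037 half-year periods = 2.77018 yrs; D_mod = 2.77018/(1+0.03725) = 2.67070 yrs.
ΔP/P ≈ -D_mod · Δy = -2.67070 × (-0.0185) = +0.049408 = +4.9408%.

+4.94%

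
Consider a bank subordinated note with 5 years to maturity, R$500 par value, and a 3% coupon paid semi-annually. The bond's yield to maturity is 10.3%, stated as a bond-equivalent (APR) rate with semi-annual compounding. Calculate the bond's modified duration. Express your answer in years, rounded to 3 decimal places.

Periodic yield y = 0.0515. First find Macaulay duration:
  t   CF        PV=CF/(1+0.0515)^t    t·PV
  1         7.50         7.1327         7.1327
  2         7.50         6.7833        13.5667
  3         7.50         6.4511        19.3533
  4         7.50         6.1351        24.5405
  5         7.50         5.8347        29.1733
  6         7.50         5.5489        33.2933
  7         7.50         5.2771        36.9398
  8         7.50         5.0187        40.1492
  9         7.50         4.7728        42.9556
  10      507.50       307.1449     3,071.4488
  Σ                    360.0992     3,318.5531
P = 360.0992; Macaulay duration = 3,318.5531 / 360.0992 = 9.21566 half-year periods = 4.60783 years.
Modified duration = D_Mac / (1 + y) = 4.60783 / 1.0515 = 4.38215 years.

4.382 years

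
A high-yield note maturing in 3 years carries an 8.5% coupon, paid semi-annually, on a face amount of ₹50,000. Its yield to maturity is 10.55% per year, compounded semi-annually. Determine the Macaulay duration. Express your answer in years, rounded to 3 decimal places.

Periodic yield y = 0.05275. Discount each cash flow and weight by its period:
  t   CF        PV=CF/(1+0.05275)^t    t·PV
  1     2,125.00     2,018.5229     2,018.5229
  2     2,125.00     1,917.3811     3,834.7621
  3     2,125.00     1,821.3071     5,463.9213
  4     2,125.00     1,730.0471     6,920.1885
  5     2,125.00     1,643.3599     8,216.7995
  6    52,125.00    38,290.8112   229,744.8674
  Σ                 47,421.4293   256,199.0618
Price P = Σ PV = 47,421.4293.
Macaulay duration = Σ(t·PV) / P = 256,199.0618 / 47,421.4293 = 5.40260 half-year periods.
In years: 5.40260 / 2 = 2.70130 years.

2.701 years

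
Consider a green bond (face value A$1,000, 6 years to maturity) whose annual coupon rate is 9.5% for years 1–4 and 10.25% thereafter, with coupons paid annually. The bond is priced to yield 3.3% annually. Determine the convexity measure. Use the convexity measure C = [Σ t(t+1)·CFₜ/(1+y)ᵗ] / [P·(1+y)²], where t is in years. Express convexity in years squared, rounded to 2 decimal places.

30.76

With y = 0.033:
  t   CF        PV=CF/(1+0.033)^t    t·PV        t(t+1)·PV
  1        95.00        91.9652        91.9652         183.9303
  2        95.00        89.0273       178.0545         534.1635
  3        95.00        86.1832       258.5496       1,034.1985
  4        95.00        83.4300       333.7201       1,668.6003
  5       102.50        87.1409       435.7047       2,614.2283
  6     1,102.50       907.3538     5,444.1229      38,108.8602
  Σ                  1,345.1004     6,742.1169      44,143.9810
P = 1,345.1004.
Convexity = Σ t(t+1)·PV / [P·(1+y)²] = 44,143.9810 / (1,345.1004 × 1.067089) = 30.75503.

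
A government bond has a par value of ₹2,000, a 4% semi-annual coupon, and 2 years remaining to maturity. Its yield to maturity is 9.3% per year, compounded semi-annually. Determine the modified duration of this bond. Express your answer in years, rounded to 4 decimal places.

Periodic yield y = 0.0465. First find Macaulay duration:
  t   CF        PV=CF/(1+0.0465)^t    t·PV
  1        40.00        38.2226        38.2226
  2        40.00        36.5243        73.0485
  3        40.00        34.9014       104.7041
  4     2,040.00     1,700.8783     6,803.5131
  Σ                  1,810.5266     7,019.4884
P = 1,810.5266; Macaulay duration = 7,019.4884 / 1,810.5266 = 3.87704 half-year periods = 1.93852 years.
Modified duration = D_Mac / (1 + y) = 1.93852 / 1.0465 = 1.85239 years.

1.8524 years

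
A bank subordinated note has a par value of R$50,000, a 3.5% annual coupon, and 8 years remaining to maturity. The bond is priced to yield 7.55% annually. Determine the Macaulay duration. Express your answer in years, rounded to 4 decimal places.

6.9598 years

Periodic yield y = 0.0755. Discount each cash flow and weight by its year:
  t   CF        PV=CF/(1+0.0755)^t    t·PV
  1     1,750.00     1,627.1502     1,627.1502
  2     1,750.00     1,512.9244     3,025.8487
  3     1,750.00     1,406.7172     4,220.1517
  4     1,750.00     1,307.9658     5,231.8632
  5     1,750.00     1,216.1467     6,080.7336
  6     1,750.00     1,130.7733     6,784.6400
  7     1,750.00     1,051.3932     7,359.7521
  8    51,750.00    28,908.5984   231,268.7874
  Σ                 38,161.6692   265,598.9270
Price P = Σ PV = 38,161.6692.
Macaulay duration = Σ(t·PV) / P = 265,598.9270 / 38,161.6692 = 6.95984 years.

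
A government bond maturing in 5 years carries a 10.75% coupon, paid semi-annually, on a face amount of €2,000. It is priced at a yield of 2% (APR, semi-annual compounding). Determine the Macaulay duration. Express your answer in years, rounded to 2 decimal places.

Periodic yield y = 0.01. Discount each cash flow and weight by its period:
  t   CF        PV=CF/(1+0.01)^t    t·PV
  1       107.50       106.4356       106.4356
  2       107.50       105.3818       210.7637
  3       107.50       104.3384       313.0153
  4       107.50       103.3054       413.2215
  5       107.50       102.2826       511.4128
  6       107.50       101.2699       607.6192
  7       107.50       100.2672       701.8703
  8       107.50        99.2744       794.1956
  9       107.50        98.2915       884.6238
  10    2,107.50     1,907.8923    19,078.9226
  Σ                  2,828.7391    23,622.0804
Price P = Σ PV = 2,828.7391.
Macaulay duration = Σ(t·PV) / P = 23,622.0804 / 2,828.7391 = 8.35075 half-year periods.
In years: 8.35075 / 2 = 4.17537 years.

4.18 years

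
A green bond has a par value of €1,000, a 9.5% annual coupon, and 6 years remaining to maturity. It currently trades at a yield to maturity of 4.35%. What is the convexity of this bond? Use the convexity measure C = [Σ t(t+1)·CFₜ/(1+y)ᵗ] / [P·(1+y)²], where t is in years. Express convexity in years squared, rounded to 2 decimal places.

With y = 0.0435:
  t   CF        PV=CF/(1+0.0435)^t    t·PV        t(t+1)·PV
  1        95.00        91.0398        91.0398         182.0795
  2        95.00        87.2446       174.4893         523.4678
  3        95.00        83.6077       250.8231       1,003.2923
  4        95.00        80.1224       320.4895       1,602.4474
  5        95.00        76.7823       383.9117       2,303.4702
  6     1,095.00       848.1241     5,088.7445      35,621.2118
  Σ                  1,266.9209     6,309.4978      41,235.9690
P = 1,266.9209.
Convexity = Σ t(t+1)·PV / [P·(1+y)²] = 41,235.9690 / (1,266.9209 × 1.088892) = 29.89109.

29.89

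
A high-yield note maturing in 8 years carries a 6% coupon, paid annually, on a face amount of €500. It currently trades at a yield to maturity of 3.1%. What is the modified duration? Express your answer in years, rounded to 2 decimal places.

6.52 years

Periodic yield y = 0.031. First find Macaulay duration:
  t   CF        PV=CF/(1+0.031)^t    t·PV
  1        30.00        29.0980        29.0980
  2        30.00        28.2230        56.4461
  3        30.00        27.3744        82.1233
  4        30.00        26.5513       106.2054
  5        30.00        25.7530       128.7650
  6        30.00        24.9787       149.8720
  7        30.00        24.2276       169.5933
  8       530.00       415.1514     3,321.2115
  Σ                    601.3575     4,043.3146
P = 601.3575; Macaulay duration = 4,043.3146 / 601.3575 = 6.72365 years.
Modified duration = D_Mac / (1 + y) = 6.72365 / 1.031 = 6.52148 years.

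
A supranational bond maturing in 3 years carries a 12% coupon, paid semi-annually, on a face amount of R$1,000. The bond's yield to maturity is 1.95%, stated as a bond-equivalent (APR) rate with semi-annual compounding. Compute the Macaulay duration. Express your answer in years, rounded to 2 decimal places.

Periodic yield y = 0.00975. Discount each cash flow and weight by its period:
  t   CF        PV=CF/(1+0.00975)^t    t·PV
  1        60.00        59.4206        59.4206
  2        60.00        58.8469       117.6938
  3        60.00        58.2787       174.8360
  4        60.00        57.7159       230.8638
  5        60.00        57.1586       285.7932
  6     1,060.00     1,000.0523     6,000.3135
  Σ                  1,291.4731     6,868.9210
Price P = Σ PV = 1,291.4731.
Macaulay duration = Σ(t·PV) / P = 6,868.9210 / 1,291.4731 = 5.31867 half-year periods.
In years: 5.31867 / 2 = 2.65934 years.

2.66 years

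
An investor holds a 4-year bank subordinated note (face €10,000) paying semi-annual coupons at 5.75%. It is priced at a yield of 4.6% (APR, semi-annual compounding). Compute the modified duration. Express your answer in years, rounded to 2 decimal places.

Periodic yield y = 0.023. First find Macaulay duration:
  t   CF        PV=CF/(1+0.023)^t    t·PV
  1       287.50       281.0362       281.0362
  2       287.50       274.7177       549.4353
  3       287.50       268.5412       805.6236
  4       287.50       262.5036     1,050.0145
  5       287.50       256.6018     1,283.0089
  6       287.50       250.8326     1,504.9958
  7       287.50       245.1932     1,716.3524
  8    10,287.50     8,576.3951    68,611.1606
  Σ                 10,415.8214    75,801.6274
P = 10,415.8214; Macaulay duration = 75,801.6274 / 10,415.8214 = 7.27755 half-year periods = 3.63877 years.
Modified duration = D_Mac / (1 + y) = 3.63877 / 1.023 = 3.55696 years.

3.56 years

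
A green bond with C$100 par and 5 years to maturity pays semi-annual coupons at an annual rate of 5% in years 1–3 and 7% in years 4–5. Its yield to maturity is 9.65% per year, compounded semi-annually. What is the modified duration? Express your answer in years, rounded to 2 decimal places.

Periodic yield y = 0.04825. First find Macaulay duration:
  t   CF        PV=CF/(1+0.04825)^t    t·PV
  1         2.50         2.3849         2.3849
  2         2.50         2.2752         4.5503
  3         2.50         2.1704         6.5113
  4         2.50         2.0705         8.2821
  5         2.50         1.9752         9.8761
  6         2.50         1.8843        11.3058
  7         3.50         2.5166        17.6162
  8         3.50         2.4008        19.2061
  9         3.50         2.2903        20.6123
  10      103.50        64.6088       646.0879
  Σ                     84.5770       746.4331
P = 84.5770; Macaulay duration = 746.4331 / 84.5770 = 8.82549 half-year periods = 4.41274 years.
Modified duration = D_Mac / (1 + y) = 4.41274 / 1.04825 = 4.20963 years.

4.21 years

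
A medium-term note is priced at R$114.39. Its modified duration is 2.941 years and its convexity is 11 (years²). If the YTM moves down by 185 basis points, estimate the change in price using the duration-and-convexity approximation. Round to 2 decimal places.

Duration effect: -D_mod·Δy = -2.941 × (-0.0185) = +0.0544085
Convexity effect: ½·C·(Δy)² = 0.5 × 11 × (-0.0185)² = +0.001882375
ΔP/P ≈ +0.0544085 + 0.001882375 = +0.056290875
ΔP ≈ 114.39 × (+0.056290875) = +6.43911319125.

+R$6.44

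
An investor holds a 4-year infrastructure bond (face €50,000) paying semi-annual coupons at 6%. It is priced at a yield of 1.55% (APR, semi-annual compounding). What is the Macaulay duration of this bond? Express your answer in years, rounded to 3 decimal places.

Periodic yield y = 0.00775. Discount each cash flow and weight by its period:
  t   CF        PV=CF/(1+0.00775)^t    t·PV
  1     1,500.00     1,488.4644     1,488.4644
  2     1,500.00     1,477.0175     2,954.0350
  3     1,500.00     1,465.6587     4,396.9760
  4     1,500.00     1,454.3872     5,817.5486
  5     1,500.00     1,443.2023     7,216.0117
  6     1,500.00     1,432.1035     8,592.6212
  7     1,500.00     1,421.0901     9,947.6306
  8    51,500.00    48,415.5394   387,324.3150
  Σ                 58,597.4631   427,737.6026
Price P = Σ PV = 58,597.4631.
Macaulay duration = Σ(t·PV) / P = 427,737.6026 / 58,597.4631 = 7.29959 half-year periods.
In years: 7.29959 / 2 = 3.64980 years.

3.650 years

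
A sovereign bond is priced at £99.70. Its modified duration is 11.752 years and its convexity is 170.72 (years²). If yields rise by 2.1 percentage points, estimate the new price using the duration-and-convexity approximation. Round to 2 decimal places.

Duration effect: -D_mod·Δy = -11.752 × (+0.021) = -0.246792
Convexity effect: ½·C·(Δy)² = 0.5 × 170.72 × (0.021)² = +0.03764376
ΔP/P ≈ -0.246792 + 0.03764376 = -0.20914824
New price ≈ 99.70 × (1 - 0.20914824) = 78.847920472.

£78.85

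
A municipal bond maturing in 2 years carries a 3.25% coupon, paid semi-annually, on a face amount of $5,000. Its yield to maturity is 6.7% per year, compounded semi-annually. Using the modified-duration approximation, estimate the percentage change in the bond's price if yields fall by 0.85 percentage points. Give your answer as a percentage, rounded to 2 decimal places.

+1.60%

Periodic yield y = 0.0335. Modified duration first:
  t   CF        PV=CF/(1+0.0335)^t    t·PV
  1        81.25        78.6164        78.6164
  2        81.25        76.0681       152.1361
  3        81.25        73.6024       220.8072
  4     5,081.25     4,453.7788    17,815.1150
  Σ                  4,682.0656    18,266.6747
P = 4,682.0656; D_Mac = 3.90141 half-year periods = 1.95071 yrs; D_mod = 1.95071/(1+0.0335) = 1.88748 yrs.
ΔP/P ≈ -D_mod · Δy = -1.88748 × (-0.0085) = +0.016044 = +1.6044%.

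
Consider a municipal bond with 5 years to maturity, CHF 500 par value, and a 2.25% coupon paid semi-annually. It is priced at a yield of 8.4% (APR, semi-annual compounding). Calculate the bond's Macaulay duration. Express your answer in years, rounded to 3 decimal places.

Periodic yield y = 0.042. Discount each cash flow and weight by its period:
  t   CF        PV=CF/(1+0.042)^t    t·PV
  1        5.625         5.3983         5.3983
  2        5.625         5.1807        10.3614
  3        5.625         4.9719        14.9156
  4        5.625         4.7715        19.0859
  5        5.625         4.5791        22.8957
  6        5.625         4.3946        26.3674
  7        5.625         4.2174        29.5221
  8        5.625         4.0474        32.3795
  9        5.625         3.8843        34.9587
  10     505.625       335.0822     3,350.8219
  Σ                    376.5274     3,546.7065
Price P = Σ PV = 376.5274.
Macaulay duration = Σ(t·PV) / P = 3,546.7065 / 376.5274 = 9.41952 half-year periods.
In years: 9.41952 / 2 = 4.70976 years.

4.710 years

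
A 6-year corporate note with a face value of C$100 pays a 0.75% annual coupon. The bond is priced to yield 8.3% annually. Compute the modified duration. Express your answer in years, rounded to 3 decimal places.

Periodic yield y = 0.083. First find Macaulay duration:
  t   CF        PV=CF/(1+0.083)^t    t·PV
  1         0.75         0.6925         0.6925
  2         0.75         0.6394         1.2789
  3         0.75         0.5904         1.7713
  4         0.75         0.5452         2.1808
  5         0.75         0.5034         2.5170
  6       100.75        62.4416       374.6499
  Σ                     65.4126       383.0904
P = 65.4126; Macaulay duration = 383.0904 / 65.4126 = 5.85652 years.
Modified duration = D_Mac / (1 + y) = 5.85652 / 1.083 = 5.40768 years.

5.408 years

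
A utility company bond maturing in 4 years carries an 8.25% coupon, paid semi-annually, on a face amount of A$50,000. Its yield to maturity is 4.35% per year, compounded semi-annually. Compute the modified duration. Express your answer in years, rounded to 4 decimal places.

Periodic yield y = 0.02175. First find Macaulay duration:
  t   CF        PV=CF/(1+0.02175)^t    t·PV
  1     2,062.50     2,018.5955     2,018.5955
  2     2,062.50     1,975.6257     3,951.2514
  3     2,062.50     1,933.5705     5,800.7116
  4     2,062.50     1,892.4106     7,569.6424
  5     2,062.50     1,852.1268     9,260.6342
  6     2,062.50     1,812.7006    10,876.2036
  7     2,062.50     1,774.1136    12,418.7954
  8    52,062.50    43,829.6344   350,637.0749
  Σ                 57,088.7778   402,532.9090
P = 57,088.7778; Macaulay duration = 402,532.9090 / 57,088.7778 = 7.05100 half-year periods = 3.52550 years.
Modified duration = D_Mac / (1 + y) = 3.52550 / 1.02175 = 3.45045 years.

3.4505 years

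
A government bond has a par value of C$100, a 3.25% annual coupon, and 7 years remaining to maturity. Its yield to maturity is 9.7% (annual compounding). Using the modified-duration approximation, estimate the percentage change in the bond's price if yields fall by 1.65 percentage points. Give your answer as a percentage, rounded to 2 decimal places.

Periodic yield y = 0.097. Modified duration first:
  t   CF        PV=CF/(1+0.097)^t    t·PV
  1         3.25         2.9626         2.9626
  2         3.25         2.7007         5.4013
  3         3.25         2.4619         7.3856
  4         3.25         2.2442         8.9767
  5         3.25         2.0457        10.2287
  6         3.25         1.8648        11.1891
  7       103.25        54.0062       378.0434
  Σ                     68.2861       424.1875
P = 68.2861; D_Mac = 6.21191 yrs; D_mod = 6.21191/(1+0.097) = 5.66264 yrs.
ΔP/P ≈ -D_mod · Δy = -5.66264 × (-0.0165) = +0.093434 = +9.3434%.

+9.34%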